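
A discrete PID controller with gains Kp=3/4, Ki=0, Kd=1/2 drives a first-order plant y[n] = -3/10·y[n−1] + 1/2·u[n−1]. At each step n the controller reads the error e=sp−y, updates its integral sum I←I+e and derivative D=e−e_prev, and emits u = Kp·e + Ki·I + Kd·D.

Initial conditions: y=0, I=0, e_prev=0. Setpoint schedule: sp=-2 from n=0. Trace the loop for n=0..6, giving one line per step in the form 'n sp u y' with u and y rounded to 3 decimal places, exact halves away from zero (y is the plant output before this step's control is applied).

0 -2 -2.500 0.000
1 -2 0.063 -1.250
2 -2 -2.633 0.406
3 -2 0.501 -1.438
4 -2 -3.072 0.682
5 -2 1.016 -1.740
6 -2 -3.658 1.030

(exact arithmetic carried between steps; '≈' marks a value shown rounded to 6 d.p. or computed from one; I and e_prev carry over from the previous line; the table rounds u and y to 3 d.p., halves away from zero)
n=0: y=0, sp=-2, e=sp−y=-2; I=-2, D=e−e_prev=-2; u=3/4·(-2)+0·(-2)+1/2·(-2)=-2.5; next y=-3/10·0+1/2·(-2.5)=-1.25
n=1: y=-1.25, sp=-2, e=sp−y=-0.75; I=-2.75, D=e−e_prev=1.25; u=3/4·(-0.75)+0·(-2.75)+1/2·1.25=0.0625; next y=-3/10·(-1.25)+1/2·0.0625=0.40625
n=2: y=0.40625, sp=-2, e=sp−y=-2.40625; I=-5.15625, D=e−e_prev=-1.65625; u=3/4·(-2.40625)+0·(-5.15625)+1/2·(-1.65625)≈-2.632813; next y=-3/10·0.40625+1/2·(-2.632813)≈-1.438281
n=3: y≈-1.438281, sp=-2, e=sp−y≈-0.561719; I≈-5.717969, D=e−e_prev≈1.844531; u=3/4·(-0.561719)+0·(-5.717969)+1/2·1.844531≈0.500977; next y=-3/10·(-1.438281)+1/2·0.500977≈0.681973
n=4: y≈0.681973, sp=-2, e=sp−y≈-2.681973; I≈-8.399941, D=e−e_prev≈-2.120254; u=3/4·(-2.681973)+0·(-8.399941)+1/2·(-2.120254)≈-3.071606; next y=-3/10·0.681973+1/2·(-3.071606)≈-1.740395
n=5: y≈-1.740395, sp=-2, e=sp−y≈-0.259605; I≈-8.659546, D=e−e_prev≈2.422368; u=3/4·(-0.259605)+0·(-8.659546)+1/2·2.422368≈1.016480; next y=-3/10·(-1.740395)+1/2·1.016480≈1.030359
n=6: y≈1.030359, sp=-2, e=sp−y≈-3.030359; I≈-11.689905, D=e−e_prev≈-2.770754; u=3/4·(-3.030359)+0·(-11.689905)+1/2·(-2.770754)≈-3.658146; next y=-3/10·1.030359+1/2·(-3.658146)≈-2.138180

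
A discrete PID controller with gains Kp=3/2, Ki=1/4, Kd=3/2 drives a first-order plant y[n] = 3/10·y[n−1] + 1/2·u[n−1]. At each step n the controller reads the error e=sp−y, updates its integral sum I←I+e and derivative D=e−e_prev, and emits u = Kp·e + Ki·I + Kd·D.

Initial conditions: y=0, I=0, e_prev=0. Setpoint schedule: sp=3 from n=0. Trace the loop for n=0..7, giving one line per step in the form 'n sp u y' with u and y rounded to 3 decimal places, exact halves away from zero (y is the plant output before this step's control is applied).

(exact arithmetic carried between steps; '≈' marks a value shown rounded to 6 d.p. or computed from one; I and e_prev carry over from the previous line; the table rounds u and y to 3 d.p., halves away from zero)
n=0: y=0, sp=3, e=sp−y=3; I=3, D=e−e_prev=3; u=3/2·3+1/4·3+3/2·3=9.75; next y=3/10·0+1/2·9.75=4.875
n=1: y=4.875, sp=3, e=sp−y=-1.875; I=1.125, D=e−e_prev=-4.875; u=3/2·(-1.875)+1/4·1.125+3/2·(-4.875)=-9.84375; next y=3/10·4.875+1/2·(-9.84375)=-3.459375
n=2: y=-3.459375, sp=3, e=sp−y=6.459375; I=7.584375, D=e−e_prev=8.334375; u=3/2·6.459375+1/4·7.584375+3/2·8.334375≈24.086719; next y=3/10·(-3.459375)+1/2·24.086719≈11.005547
n=3: y≈11.005547, sp=3, e=sp−y≈-8.005547; I≈-0.421172, D=e−e_prev≈-14.464922; u=3/2·(-8.005547)+1/4·(-0.421172)+3/2·(-14.464922)≈-33.810996; next y=3/10·11.005547+1/2·(-33.810996)≈-13.603834
n=4: y≈-13.603834, sp=3, e=sp−y≈16.603834; I≈16.182662, D=e−e_prev≈24.609381; u=3/2·16.603834+1/4·16.182662+3/2·24.609381≈65.865488; next y=3/10·(-13.603834)+1/2·65.865488≈28.851594
n=5: y≈28.851594, sp=3, e=sp−y≈-25.851594; I≈-9.668932, D=e−e_prev≈-42.455428; u=3/2·(-25.851594)+1/4·(-9.668932)+3/2·(-42.455428)≈-104.877765; next y=3/10·28.851594+1/2·(-104.877765)≈-43.783404
n=6: y≈-43.783404, sp=3, e=sp−y≈46.783404; I≈37.114473, D=e−e_prev≈72.634998; u=3/2·46.783404+1/4·37.114473+3/2·72.634998≈188.406222; next y=3/10·(-43.783404)+1/2·188.406222≈81.068090
n=7: y≈81.068090, sp=3, e=sp−y≈-78.068090; I≈-40.953617, D=e−e_prev≈-124.851494; u=3/2·(-78.068090)+1/4·(-40.953617)+3/2·(-124.851494)≈-314.617780; next y=3/10·81.068090+1/2·(-314.617780)≈-132.988463

0 3 9.750 0.000
1 3 -9.844 4.875
2 3 24.087 -3.459
3 3 -33.811 11.006
4 3 65.865 -13.604
5 3 -104.878 28.852
6 3 188.406 -43.783
7 3 -314.618 81.068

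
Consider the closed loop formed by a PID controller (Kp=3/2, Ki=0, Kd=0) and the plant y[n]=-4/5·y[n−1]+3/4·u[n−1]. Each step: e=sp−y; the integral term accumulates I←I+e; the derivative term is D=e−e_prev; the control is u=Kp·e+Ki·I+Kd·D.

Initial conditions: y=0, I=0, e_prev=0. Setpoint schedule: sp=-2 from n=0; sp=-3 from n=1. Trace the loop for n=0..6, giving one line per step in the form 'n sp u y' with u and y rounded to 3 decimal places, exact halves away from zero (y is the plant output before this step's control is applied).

0 -2 -3.000 0.000
1 -3 -1.125 -2.250
2 -3 -5.934 0.956
3 -3 3.324 -5.216
4 -3 -14.498 6.665
5 -3 19.809 -16.206
6 -3 -46.232 27.821

(exact arithmetic carried between steps; '≈' marks a value shown rounded to 6 d.p. or computed from one; I and e_prev carry over from the previous line; the table rounds u and y to 3 d.p., halves away from zero)
n=0: y=0, sp=-2, e=sp−y=-2; I=-2, D=e−e_prev=-2; u=3/2·(-2)+0·(-2)+0·(-2)=-3; next y=-4/5·0+3/4·(-3)=-2.25
n=1: y=-2.25, sp=-3, e=sp−y=-0.75; I=-2.75, D=e−e_prev=1.25; u=3/2·(-0.75)+0·(-2.75)+0·1.25=-1.125; next y=-4/5·(-2.25)+3/4·(-1.125)=0.95625
n=2: y=0.95625, sp=-3, e=sp−y=-3.95625; I=-6.70625, D=e−e_prev=-3.20625; u=3/2·(-3.95625)+0·(-6.70625)+0·(-3.20625)=-5.934375; next y=-4/5·0.95625+3/4·(-5.934375)≈-5.215781
n=3: y≈-5.215781, sp=-3, e=sp−y≈2.215781; I≈-4.490469, D=e−e_prev≈6.172031; u=3/2·2.215781+0·(-4.490469)+0·6.172031≈3.323672; next y=-4/5·(-5.215781)+3/4·3.323672≈6.665379
n=4: y≈6.665379, sp=-3, e=sp−y≈-9.665379; I≈-14.155848, D=e−e_prev≈-11.881160; u=3/2·(-9.665379)+0·(-14.155848)+0·(-11.881160)≈-14.498068; next y=-4/5·6.665379+3/4·(-14.498068)≈-16.205854
n=5: y≈-16.205854, sp=-3, e=sp−y≈13.205854; I≈-0.949993, D=e−e_prev≈22.871233; u=3/2·13.205854+0·(-0.949993)+0·22.871233≈19.808782; next y=-4/5·(-16.205854)+3/4·19.808782≈27.821270
n=6: y≈27.821270, sp=-3, e=sp−y≈-30.821270; I≈-31.771263, D=e−e_prev≈-44.027124; u=3/2·(-30.821270)+0·(-31.771263)+0·(-44.027124)≈-46.231905; next y=-4/5·27.821270+3/4·(-46.231905)≈-56.930944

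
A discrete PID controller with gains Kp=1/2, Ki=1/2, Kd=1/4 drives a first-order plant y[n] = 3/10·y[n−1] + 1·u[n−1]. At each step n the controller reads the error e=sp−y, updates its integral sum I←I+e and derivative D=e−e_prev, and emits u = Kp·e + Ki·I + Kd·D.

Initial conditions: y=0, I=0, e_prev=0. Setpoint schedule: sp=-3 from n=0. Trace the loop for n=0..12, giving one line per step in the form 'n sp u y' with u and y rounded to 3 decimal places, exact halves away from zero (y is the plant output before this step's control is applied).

(exact arithmetic carried between steps; '≈' marks a value shown rounded to 6 d.p. or computed from one; I and e_prev carry over from the previous line; the table rounds u and y to 3 d.p., halves away from zero)
n=0: y=0, sp=-3, e=sp−y=-3; I=-3, D=e−e_prev=-3; u=1/2·(-3)+1/2·(-3)+1/4·(-3)=-3.75; next y=3/10·0+1·(-3.75)=-3.75
n=1: y=-3.75, sp=-3, e=sp−y=0.75; I=-2.25, D=e−e_prev=3.75; u=1/2·0.75+1/2·(-2.25)+1/4·3.75=0.1875; next y=3/10·(-3.75)+1·0.1875=-0.9375
n=2: y=-0.9375, sp=-3, e=sp−y=-2.0625; I=-4.3125, D=e−e_prev=-2.8125; u=1/2·(-2.0625)+1/2·(-4.3125)+1/4·(-2.8125)=-3.890625; next y=3/10·(-0.9375)+1·(-3.890625)=-4.171875
n=3: y=-4.171875, sp=-3, e=sp−y=1.171875; I=-3.140625, D=e−e_prev=3.234375; u=1/2·1.171875+1/2·(-3.140625)+1/4·3.234375≈-0.175781; next y=3/10·(-4.171875)+1·(-0.175781)≈-1.427344
n=4: y≈-1.427344, sp=-3, e=sp−y≈-1.572656; I≈-4.713281, D=e−e_prev≈-2.744531; u=1/2·(-1.572656)+1/2·(-4.713281)+1/4·(-2.744531)≈-3.829102; next y=3/10·(-1.427344)+1·(-3.829102)≈-4.257305
n=5: y≈-4.257305, sp=-3, e=sp−y≈1.257305; I≈-3.455977, D=e−e_prev≈2.829961; u=1/2·1.257305+1/2·(-3.455977)+1/4·2.829961≈-0.391846; next y=3/10·(-4.257305)+1·(-0.391846)≈-1.669037
n=6: y≈-1.669037, sp=-3, e=sp−y≈-1.330963; I≈-4.786939, D=e−e_prev≈-2.588268; u=1/2·(-1.330963)+1/2·(-4.786939)+1/4·(-2.588268)≈-3.706018; next y=3/10·(-1.669037)+1·(-3.706018)≈-4.206729
n=7: y≈-4.206729, sp=-3, e=sp−y≈1.206729; I≈-3.580210, D=e−e_prev≈2.537692; u=1/2·1.206729+1/2·(-3.580210)+1/4·2.537692≈-0.552318; next y=3/10·(-4.206729)+1·(-0.552318)≈-1.814336
n=8: y≈-1.814336, sp=-3, e=sp−y≈-1.185664; I≈-4.765874, D=e−e_prev≈-2.392393; u=1/2·(-1.185664)+1/2·(-4.765874)+1/4·(-2.392393)≈-3.573867; next y=3/10·(-1.814336)+1·(-3.573867)≈-4.118168
n=9: y≈-4.118168, sp=-3, e=sp−y≈1.118168; I≈-3.647706, D=e−e_prev≈2.303832; u=1/2·1.118168+1/2·(-3.647706)+1/4·2.303832≈-0.688811; next y=3/10·(-4.118168)+1·(-0.688811)≈-1.924261
n=10: y≈-1.924261, sp=-3, e=sp−y≈-1.075739; I≈-4.723445, D=e−e_prev≈-2.193906; u=1/2·(-1.075739)+1/2·(-4.723445)+1/4·(-2.193906)≈-3.448068; next y=3/10·(-1.924261)+1·(-3.448068)≈-4.025347
n=11: y≈-4.025347, sp=-3, e=sp−y≈1.025347; I≈-3.698098, D=e−e_prev≈2.101085; u=1/2·1.025347+1/2·(-3.698098)+1/4·2.101085≈-0.811104; next y=3/10·(-4.025347)+1·(-0.811104)≈-2.018708
n=12: y≈-2.018708, sp=-3, e=sp−y≈-0.981292; I≈-4.679390, D=e−e_prev≈-2.006638; u=1/2·(-0.981292)+1/2·(-4.679390)+1/4·(-2.006638)≈-3.332000; next y=3/10·(-2.018708)+1·(-3.332000)≈-3.937613

0 -3 -3.750 0.000
1 -3 0.188 -3.750
2 -3 -3.891 -0.938
3 -3 -0.176 -4.172
4 -3 -3.829 -1.427
5 -3 -0.392 -4.257
6 -3 -3.706 -1.669
7 -3 -0.552 -4.207
8 -3 -3.574 -1.814
9 -3 -0.689 -4.118
10 -3 -3.448 -1.924
11 -3 -0.811 -4.025
12 -3 -3.332 -2.019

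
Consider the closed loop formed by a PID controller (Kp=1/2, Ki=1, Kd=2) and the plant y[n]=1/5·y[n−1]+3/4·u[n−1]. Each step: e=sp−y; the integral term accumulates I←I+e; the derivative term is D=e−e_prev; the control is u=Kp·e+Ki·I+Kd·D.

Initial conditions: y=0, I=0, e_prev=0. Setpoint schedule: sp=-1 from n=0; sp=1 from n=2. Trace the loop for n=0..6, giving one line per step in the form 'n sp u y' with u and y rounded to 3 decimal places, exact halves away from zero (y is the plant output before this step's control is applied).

0 -1 -3.500 0.000
1 -1 6.688 -2.625
2 1 -14.842 4.491
3 1 43.433 -10.234
4 1 -117.447 30.528
5 1 328.325 -81.980
6 1 -905.107 229.848

(exact arithmetic carried between steps; '≈' marks a value shown rounded to 6 d.p. or computed from one; I and e_prev carry over from the previous line; the table rounds u and y to 3 d.p., halves away from zero)
n=0: y=0, sp=-1, e=sp−y=-1; I=-1, D=e−e_prev=-1; u=1/2·(-1)+1·(-1)+2·(-1)=-3.5; next y=1/5·0+3/4·(-3.5)=-2.625
n=1: y=-2.625, sp=-1, e=sp−y=1.625; I=0.625, D=e−e_prev=2.625; u=1/2·1.625+1·0.625+2·2.625=6.6875; next y=1/5·(-2.625)+3/4·6.6875=4.490625
n=2: y=4.490625, sp=1, e=sp−y=-3.490625; I=-2.865625, D=e−e_prev=-5.115625; u=1/2·(-3.490625)+1·(-2.865625)+2·(-5.115625)≈-14.842188; next y=1/5·4.490625+3/4·(-14.842188)≈-10.233516
n=3: y≈-10.233516, sp=1, e=sp−y≈11.233516; I≈8.367891, D=e−e_prev≈14.724141; u=1/2·11.233516+1·8.367891+2·14.724141≈43.432930; next y=1/5·(-10.233516)+3/4·43.432930≈30.527994
n=4: y≈30.527994, sp=1, e=sp−y≈-29.527994; I≈-21.160104, D=e−e_prev≈-40.761510; u=1/2·(-29.527994)+1·(-21.160104)+2·(-40.761510)≈-117.447120; next y=1/5·30.527994+3/4·(-117.447120)≈-81.979741
n=5: y≈-81.979741, sp=1, e=sp−y≈82.979741; I≈61.819638, D=e−e_prev≈112.507735; u=1/2·82.979741+1·61.819638+2·112.507735≈328.324979; next y=1/5·(-81.979741)+3/4·328.324979≈229.847786
n=6: y≈229.847786, sp=1, e=sp−y≈-228.847786; I≈-167.028148, D=e−e_prev≈-311.827527; u=1/2·(-228.847786)+1·(-167.028148)+2·(-311.827527)≈-905.107096; next y=1/5·229.847786+3/4·(-905.107096)≈-632.860765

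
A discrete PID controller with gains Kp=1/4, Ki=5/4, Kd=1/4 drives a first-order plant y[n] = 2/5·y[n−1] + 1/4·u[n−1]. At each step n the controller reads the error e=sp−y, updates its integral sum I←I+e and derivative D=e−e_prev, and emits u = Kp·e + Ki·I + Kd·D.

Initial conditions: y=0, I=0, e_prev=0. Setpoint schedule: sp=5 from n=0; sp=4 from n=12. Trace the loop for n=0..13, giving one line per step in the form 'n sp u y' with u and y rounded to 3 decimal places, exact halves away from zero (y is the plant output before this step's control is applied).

0 5 8.750 0.000
1 5 9.922 2.188
2 5 11.940 3.355
3 5 12.587 4.327
4 5 12.708 4.878
5 5 12.560 5.128
6 5 12.352 5.191
7 5 12.176 5.165
8 5 12.059 5.110
9 5 11.998 5.059
10 5 11.974 5.023
11 5 11.972 5.003
12 4 10.229 4.994
13 4 10.003 4.555

(exact arithmetic carried between steps; '≈' marks a value shown rounded to 6 d.p. or computed from one; I and e_prev carry over from the previous line; the table rounds u and y to 3 d.p., halves away from zero)
n=0: y=0, sp=5, e=sp−y=5; I=5, D=e−e_prev=5; u=1/4·5+5/4·5+1/4·5=8.75; next y=2/5·0+1/4·8.75=2.1875
n=1: y=2.1875, sp=5, e=sp−y=2.8125; I=7.8125, D=e−e_prev=-2.1875; u=1/4·2.8125+5/4·7.8125+1/4·(-2.1875)=9.921875; next y=2/5·2.1875+1/4·9.921875≈3.355469
n=2: y≈3.355469, sp=5, e=sp−y≈1.644531; I≈9.457031, D=e−e_prev≈-1.167969; u=1/4·1.644531+5/4·9.457031+1/4·(-1.167969)≈11.940430; next y=2/5·3.355469+1/4·11.940430≈4.327295
n=3: y≈4.327295, sp=5, e=sp−y≈0.672705; I≈10.129736, D=e−e_prev≈-0.971826; u=1/4·0.672705+5/4·10.129736+1/4·(-0.971826)≈12.587390; next y=2/5·4.327295+1/4·12.587390≈4.877766
n=4: y≈4.877766, sp=5, e=sp−y≈0.122234; I≈10.251971, D=e−e_prev≈-0.550471; u=1/4·0.122234+5/4·10.251971+1/4·(-0.550471)≈12.707905; next y=2/5·4.877766+1/4·12.707905≈5.128082
n=5: y≈5.128082, sp=5, e=sp−y≈-0.128082; I≈10.123888, D=e−e_prev≈-0.250317; u=1/4·(-0.128082)+5/4·10.123888+1/4·(-0.250317)≈12.560261; next y=2/5·5.128082+1/4·12.560261≈5.191298
n=6: y≈5.191298, sp=5, e=sp−y≈-0.191298; I≈9.932590, D=e−e_prev≈-0.063216; u=1/4·(-0.191298)+5/4·9.932590+1/4·(-0.063216)≈12.352109; next y=2/5·5.191298+1/4·12.352109≈5.164547
n=7: y≈5.164547, sp=5, e=sp−y≈-0.164547; I≈9.768044, D=e−e_prev≈0.026752; u=1/4·(-0.164547)+5/4·9.768044+1/4·0.026752≈12.175606; next y=2/5·5.164547+1/4·12.175606≈5.109720
n=8: y≈5.109720, sp=5, e=sp−y≈-0.109720; I≈9.658324, D=e−e_prev≈0.054826; u=1/4·(-0.109720)+5/4·9.658324+1/4·0.054826≈12.059181; next y=2/5·5.109720+1/4·12.059181≈5.058683
n=9: y≈5.058683, sp=5, e=sp−y≈-0.058683; I≈9.599640, D=e−e_prev≈0.051037; u=1/4·(-0.058683)+5/4·9.599640+1/4·0.051037≈11.997639; next y=2/5·5.058683+1/4·11.997639≈5.022883
n=10: y≈5.022883, sp=5, e=sp−y≈-0.022883; I≈9.576757, D=e−e_prev≈0.035800; u=1/4·(-0.022883)+5/4·9.576757+1/4·0.035800≈11.974176; next y=2/5·5.022883+1/4·11.974176≈5.002697
n=11: y≈5.002697, sp=5, e=sp−y≈-0.002697; I≈9.574060, D=e−e_prev≈0.020186; u=1/4·(-0.002697)+5/4·9.574060+1/4·0.020186≈11.971947; next y=2/5·5.002697+1/4·11.971947≈4.994066
n=12: y≈4.994066, sp=4, e=sp−y≈-0.994066; I≈8.579994, D=e−e_prev≈-0.991369; u=1/4·(-0.994066)+5/4·8.579994+1/4·(-0.991369)≈10.228634; next y=2/5·4.994066+1/4·10.228634≈4.554785
n=13: y≈4.554785, sp=4, e=sp−y≈-0.554785; I≈8.025210, D=e−e_prev≈0.439281; u=1/4·(-0.554785)+5/4·8.025210+1/4·0.439281≈10.002636; next y=2/5·4.554785+1/4·10.002636≈4.322573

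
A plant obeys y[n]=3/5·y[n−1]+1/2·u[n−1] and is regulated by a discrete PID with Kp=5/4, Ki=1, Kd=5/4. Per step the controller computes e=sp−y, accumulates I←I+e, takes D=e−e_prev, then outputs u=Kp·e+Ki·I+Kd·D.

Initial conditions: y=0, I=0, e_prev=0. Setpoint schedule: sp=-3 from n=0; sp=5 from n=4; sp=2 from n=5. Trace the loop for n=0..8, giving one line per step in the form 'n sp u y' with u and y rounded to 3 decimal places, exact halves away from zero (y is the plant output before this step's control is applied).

(exact arithmetic carried between steps; '≈' marks a value shown rounded to 6 d.p. or computed from one; I and e_prev carry over from the previous line; the table rounds u and y to 3 d.p., halves away from zero)
n=0: y=0, sp=-3, e=sp−y=-3; I=-3, D=e−e_prev=-3; u=5/4·(-3)+1·(-3)+5/4·(-3)=-10.5; next y=3/5·0+1/2·(-10.5)=-5.25
n=1: y=-5.25, sp=-3, e=sp−y=2.25; I=-0.75, D=e−e_prev=5.25; u=5/4·2.25+1·(-0.75)+5/4·5.25=8.625; next y=3/5·(-5.25)+1/2·8.625=1.1625
n=2: y=1.1625, sp=-3, e=sp−y=-4.1625; I=-4.9125, D=e−e_prev=-6.4125; u=5/4·(-4.1625)+1·(-4.9125)+5/4·(-6.4125)=-18.13125; next y=3/5·1.1625+1/2·(-18.13125)=-8.368125
n=3: y=-8.368125, sp=-3, e=sp−y=5.368125; I=0.455625, D=e−e_prev=9.530625; u=5/4·5.368125+1·0.455625+5/4·9.530625≈19.079063; next y=3/5·(-8.368125)+1/2·19.079063≈4.518656
n=4: y≈4.518656, sp=5, e=sp−y≈0.481344; I≈0.936969, D=e−e_prev≈-4.886781; u=5/4·0.481344+1·0.936969+5/4·(-4.886781)≈-4.569828; next y=3/5·4.518656+1/2·(-4.569828)≈0.426280
n=5: y≈0.426280, sp=2, e=sp−y≈1.573720; I≈2.510689, D=e−e_prev≈1.092377; u=5/4·1.573720+1·2.510689+5/4·1.092377≈5.843310; next y=3/5·0.426280+1/2·5.843310≈3.177423
n=6: y≈3.177423, sp=2, e=sp−y≈-1.177423; I≈1.333266, D=e−e_prev≈-2.751143; u=5/4·(-1.177423)+1·1.333266+5/4·(-2.751143)≈-3.577441; next y=3/5·3.177423+1/2·(-3.577441)≈0.117733
n=7: y≈0.117733, sp=2, e=sp−y≈1.882267; I≈3.215533, D=e−e_prev≈3.059690; u=5/4·1.882267+1·3.215533+5/4·3.059690≈9.392979; next y=3/5·0.117733+1/2·9.392979≈4.767129
n=8: y≈4.767129, sp=2, e=sp−y≈-2.767129; I≈0.448404, D=e−e_prev≈-4.649396; u=5/4·(-2.767129)+1·0.448404+5/4·(-4.649396)≈-8.822254; next y=3/5·4.767129+1/2·(-8.822254)≈-1.550849

0 -3 -10.500 0.000
1 -3 8.625 -5.250
2 -3 -18.131 1.163
3 -3 19.079 -8.368
4 5 -4.570 4.519
5 2 5.843 0.426
6 2 -3.577 3.177
7 2 9.393 0.118
8 2 -8.822 4.767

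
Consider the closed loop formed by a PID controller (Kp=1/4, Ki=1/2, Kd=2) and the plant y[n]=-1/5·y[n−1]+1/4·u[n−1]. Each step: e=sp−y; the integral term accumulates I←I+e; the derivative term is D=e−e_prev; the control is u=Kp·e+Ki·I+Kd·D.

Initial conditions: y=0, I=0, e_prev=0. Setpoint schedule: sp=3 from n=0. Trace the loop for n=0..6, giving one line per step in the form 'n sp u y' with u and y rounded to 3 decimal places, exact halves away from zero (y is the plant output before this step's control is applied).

0 3 8.250 0.000
1 3 -1.922 2.063
2 3 10.799 -0.893
3 3 -3.536 2.878
4 3 15.997 -1.460
5 3 -6.265 4.291
6 3 23.060 -2.424

(exact arithmetic carried between steps; '≈' marks a value shown rounded to 6 d.p. or computed from one; I and e_prev carry over from the previous line; the table rounds u and y to 3 d.p., halves away from zero)
n=0: y=0, sp=3, e=sp−y=3; I=3, D=e−e_prev=3; u=1/4·3+1/2·3+2·3=8.25; next y=-1/5·0+1/4·8.25=2.0625
n=1: y=2.0625, sp=3, e=sp−y=0.9375; I=3.9375, D=e−e_prev=-2.0625; u=1/4·0.9375+1/2·3.9375+2·(-2.0625)=-1.921875; next y=-1/5·2.0625+1/4·(-1.921875)≈-0.892969
n=2: y≈-0.892969, sp=3, e=sp−y≈3.892969; I≈7.830469, D=e−e_prev≈2.955469; u=1/4·3.892969+1/2·7.830469+2·2.955469≈10.799414; next y=-1/5·(-0.892969)+1/4·10.799414≈2.878447
n=3: y≈2.878447, sp=3, e=sp−y≈0.121553; I≈7.952021, D=e−e_prev≈-3.771416; u=1/4·0.121553+1/2·7.952021+2·(-3.771416)≈-3.536433; next y=-1/5·2.878447+1/4·(-3.536433)≈-1.459798
n=4: y≈-1.459798, sp=3, e=sp−y≈4.459798; I≈12.411819, D=e−e_prev≈4.338245; u=1/4·4.459798+1/2·12.411819+2·4.338245≈15.997349; next y=-1/5·(-1.459798)+1/4·15.997349≈4.291297
n=5: y≈4.291297, sp=3, e=sp−y≈-1.291297; I≈11.120522, D=e−e_prev≈-5.751095; u=1/4·(-1.291297)+1/2·11.120522+2·(-5.751095)≈-6.264752; next y=-1/5·4.291297+1/4·(-6.264752)≈-2.424447
n=6: y≈-2.424447, sp=3, e=sp−y≈5.424447; I≈16.544970, D=e−e_prev≈6.715744; u=1/4·5.424447+1/2·16.544970+2·6.715744≈23.060085; next y=-1/5·(-2.424447)+1/4·23.060085≈6.249911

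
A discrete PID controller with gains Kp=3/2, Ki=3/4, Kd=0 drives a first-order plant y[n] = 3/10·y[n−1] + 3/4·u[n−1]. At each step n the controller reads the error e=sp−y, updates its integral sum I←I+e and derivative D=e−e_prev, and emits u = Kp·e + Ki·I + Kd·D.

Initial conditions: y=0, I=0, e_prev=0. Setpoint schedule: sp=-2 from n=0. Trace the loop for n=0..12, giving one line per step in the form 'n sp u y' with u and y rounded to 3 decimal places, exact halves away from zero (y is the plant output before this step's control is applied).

0 -2 -4.500 0.000
1 -2 1.594 -3.375
2 -2 -5.380 0.183
3 -2 2.350 -3.980
4 -2 -6.399 0.568
5 -2 3.368 -4.629
6 -2 -7.634 1.137
7 -2 4.687 -5.385
8 -2 -9.165 1.900
9 -2 6.368 -6.303
10 -2 -11.078 2.885
11 -2 8.496 -7.443
12 -2 -13.482 4.139

(exact arithmetic carried between steps; '≈' marks a value shown rounded to 6 d.p. or computed from one; I and e_prev carry over from the previous line; the table rounds u and y to 3 d.p., halves away from zero)
n=0: y=0, sp=-2, e=sp−y=-2; I=-2, D=e−e_prev=-2; u=3/2·(-2)+3/4·(-2)+0·(-2)=-4.5; next y=3/10·0+3/4·(-4.5)=-3.375
n=1: y=-3.375, sp=-2, e=sp−y=1.375; I=-0.625, D=e−e_prev=3.375; u=3/2·1.375+3/4·(-0.625)+0·3.375=1.59375; next y=3/10·(-3.375)+3/4·1.59375≈0.182813
n=2: y≈0.182813, sp=-2, e=sp−y≈-2.182813; I≈-2.807813, D=e−e_prev≈-3.557813; u=3/2·(-2.182813)+3/4·(-2.807813)+0·(-3.557813)≈-5.380078; next y=3/10·0.182813+3/4·(-5.380078)≈-3.980215
n=3: y≈-3.980215, sp=-2, e=sp−y≈1.980215; I≈-0.827598, D=e−e_prev≈4.163027; u=3/2·1.980215+3/4·(-0.827598)+0·4.163027≈2.349624; next y=3/10·(-3.980215)+3/4·2.349624≈0.568154
n=4: y≈0.568154, sp=-2, e=sp−y≈-2.568154; I≈-3.395751, D=e−e_prev≈-4.548368; u=3/2·(-2.568154)+3/4·(-3.395751)+0·(-4.548368)≈-6.399044; next y=3/10·0.568154+3/4·(-6.399044)≈-4.628837
n=5: y≈-4.628837, sp=-2, e=sp−y≈2.628837; I≈-0.766914, D=e−e_prev≈5.196990; u=3/2·2.628837+3/4·(-0.766914)+0·5.196990≈3.368069; next y=3/10·(-4.628837)+3/4·3.368069≈1.137401
n=6: y≈1.137401, sp=-2, e=sp−y≈-3.137401; I≈-3.904315, D=e−e_prev≈-5.766238; u=3/2·(-3.137401)+3/4·(-3.904315)+0·(-5.766238)≈-7.634338; next y=3/10·1.137401+3/4·(-7.634338)≈-5.384533
n=7: y≈-5.384533, sp=-2, e=sp−y≈3.384533; I≈-0.519782, D=e−e_prev≈6.521934; u=3/2·3.384533+3/4·(-0.519782)+0·6.521934≈4.686963; next y=3/10·(-5.384533)+3/4·4.686963≈1.899862
n=8: y≈1.899862, sp=-2, e=sp−y≈-3.899862; I≈-4.419645, D=e−e_prev≈-7.284396; u=3/2·(-3.899862)+3/4·(-4.419645)+0·(-7.284396)≈-9.164527; next y=3/10·1.899862+3/4·(-9.164527)≈-6.303437
n=9: y≈-6.303437, sp=-2, e=sp−y≈4.303437; I≈-0.116208, D=e−e_prev≈8.203299; u=3/2·4.303437+3/4·(-0.116208)+0·8.203299≈6.367999; next y=3/10·(-6.303437)+3/4·6.367999≈2.884968
n=10: y≈2.884968, sp=-2, e=sp−y≈-4.884968; I≈-5.001176, D=e−e_prev≈-9.188405; u=3/2·(-4.884968)+3/4·(-5.001176)+0·(-9.188405)≈-11.078334; next y=3/10·2.884968+3/4·(-11.078334)≈-7.443260
n=11: y≈-7.443260, sp=-2, e=sp−y≈5.443260; I≈0.442084, D=e−e_prev≈10.328228; u=3/2·5.443260+3/4·0.442084+0·10.328228≈8.496454; next y=3/10·(-7.443260)+3/4·8.496454≈4.139362
n=12: y≈4.139362, sp=-2, e=sp−y≈-6.139362; I≈-5.697278, D=e−e_prev≈-11.582622; u=3/2·(-6.139362)+3/4·(-5.697278)+0·(-11.582622)≈-13.482002; next y=3/10·4.139362+3/4·(-13.482002)≈-8.869693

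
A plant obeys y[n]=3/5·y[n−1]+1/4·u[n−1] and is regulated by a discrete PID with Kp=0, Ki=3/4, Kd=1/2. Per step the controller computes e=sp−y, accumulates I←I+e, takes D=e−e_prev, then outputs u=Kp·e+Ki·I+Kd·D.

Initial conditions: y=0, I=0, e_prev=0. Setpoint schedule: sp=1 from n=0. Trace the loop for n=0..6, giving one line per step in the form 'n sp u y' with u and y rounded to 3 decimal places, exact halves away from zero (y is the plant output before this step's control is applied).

0 1 1.250 0.000
1 1 1.109 0.313
2 1 1.591 0.465
3 1 1.804 0.677
4 1 1.927 0.857
5 1 1.951 0.996
6 1 1.912 1.085

(exact arithmetic carried between steps; '≈' marks a value shown rounded to 6 d.p. or computed from one; I and e_prev carry over from the previous line; the table rounds u and y to 3 d.p., halves away from zero)
n=0: y=0, sp=1, e=sp−y=1; I=1, D=e−e_prev=1; u=0·1+3/4·1+1/2·1=1.25; next y=3/5·0+1/4·1.25=0.3125
n=1: y=0.3125, sp=1, e=sp−y=0.6875; I=1.6875, D=e−e_prev=-0.3125; u=0·0.6875+3/4·1.6875+1/2·(-0.3125)=1.109375; next y=3/5·0.3125+1/4·1.109375≈0.464844
n=2: y≈0.464844, sp=1, e=sp−y≈0.535156; I≈2.222656, D=e−e_prev≈-0.152344; u=0·0.535156+3/4·2.222656+1/2·(-0.152344)≈1.590820; next y=3/5·0.464844+1/4·1.590820≈0.676611
n=3: y≈0.676611, sp=1, e=sp−y≈0.323389; I≈2.546045, D=e−e_prev≈-0.211768; u=0·0.323389+3/4·2.546045+1/2·(-0.211768)≈1.803650; next y=3/5·0.676611+1/4·1.803650≈0.856879
n=4: y≈0.856879, sp=1, e=sp−y≈0.143121; I≈2.689166, D=e−e_prev≈-0.180268; u=0·0.143121+3/4·2.689166+1/2·(-0.180268)≈1.926740; next y=3/5·0.856879+1/4·1.926740≈0.995813
n=5: y≈0.995813, sp=1, e=sp−y≈0.004187; I≈2.693353, D=e−e_prev≈-0.138933; u=0·0.004187+3/4·2.693353+1/2·(-0.138933)≈1.950548; next y=3/5·0.995813+1/4·1.950548≈1.085125
n=6: y≈1.085125, sp=1, e=sp−y≈-0.085125; I≈2.608228, D=e−e_prev≈-0.089312; u=0·(-0.085125)+3/4·2.608228+1/2·(-0.089312)≈1.911515; next y=3/5·1.085125+1/4·1.911515≈1.128954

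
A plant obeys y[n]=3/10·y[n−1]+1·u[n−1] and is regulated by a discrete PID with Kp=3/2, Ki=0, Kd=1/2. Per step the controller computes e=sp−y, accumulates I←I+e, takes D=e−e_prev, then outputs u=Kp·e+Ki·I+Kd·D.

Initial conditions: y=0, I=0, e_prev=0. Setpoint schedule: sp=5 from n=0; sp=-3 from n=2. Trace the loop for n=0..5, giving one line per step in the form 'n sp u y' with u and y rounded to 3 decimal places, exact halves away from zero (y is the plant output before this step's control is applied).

0 5 10.000 0.000
1 5 -12.500 10.000
2 -3 15.500 -9.500
3 -3 -34.550 12.650
4 -3 63.335 -30.755
5 -3 -128.095 54.109

(exact arithmetic carried between steps; '≈' marks a value shown rounded to 6 d.p. or computed from one; I and e_prev carry over from the previous line; the table rounds u and y to 3 d.p., halves away from zero)
n=0: y=0, sp=5, e=sp−y=5; I=5, D=e−e_prev=5; u=3/2·5+0·5+1/2·5=10; next y=3/10·0+1·10=10
n=1: y=10, sp=5, e=sp−y=-5; I=0, D=e−e_prev=-10; u=3/2·(-5)+0·0+1/2·(-10)=-12.5; next y=3/10·10+1·(-12.5)=-9.5
n=2: y=-9.5, sp=-3, e=sp−y=6.5; I=6.5, D=e−e_prev=11.5; u=3/2·6.5+0·6.5+1/2·11.5=15.5; next y=3/10·(-9.5)+1·15.5=12.65
n=3: y=12.65, sp=-3, e=sp−y=-15.65; I=-9.15, D=e−e_prev=-22.15; u=3/2·(-15.65)+0·(-9.15)+1/2·(-22.15)=-34.55; next y=3/10·12.65+1·(-34.55)=-30.755
n=4: y=-30.755, sp=-3, e=sp−y=27.755; I=18.605, D=e−e_prev=43.405; u=3/2·27.755+0·18.605+1/2·43.405=63.335; next y=3/10·(-30.755)+1·63.335=54.1085
n=5: y=54.1085, sp=-3, e=sp−y=-57.1085; I=-38.5035, D=e−e_prev=-84.8635; u=3/2·(-57.1085)+0·(-38.5035)+1/2·(-84.8635)=-128.0945; next y=3/10·54.1085+1·(-128.0945)=-111.86195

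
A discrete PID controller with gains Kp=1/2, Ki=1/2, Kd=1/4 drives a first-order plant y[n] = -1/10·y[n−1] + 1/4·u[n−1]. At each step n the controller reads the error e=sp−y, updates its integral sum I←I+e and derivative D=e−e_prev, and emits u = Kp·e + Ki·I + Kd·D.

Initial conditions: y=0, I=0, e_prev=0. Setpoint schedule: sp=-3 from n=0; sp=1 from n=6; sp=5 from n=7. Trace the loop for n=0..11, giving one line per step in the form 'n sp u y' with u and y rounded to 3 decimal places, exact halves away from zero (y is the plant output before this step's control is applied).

0 -3 -3.750 0.000
1 -3 -3.328 -0.938
2 -3 -4.843 -0.738
3 -3 -5.426 -1.137
4 -3 -6.325 -1.243
5 -3 -6.962 -1.457
6 1 -2.615 -1.595
7 5 1.273 -0.494
8 5 2.218 0.368
9 5 4.562 0.518
10 5 6.127 1.089
11 5 7.807 1.423

(exact arithmetic carried between steps; '≈' marks a value shown rounded to 6 d.p. or computed from one; I and e_prev carry over from the previous line; the table rounds u and y to 3 d.p., halves away from zero)
n=0: y=0, sp=-3, e=sp−y=-3; I=-3, D=e−e_prev=-3; u=1/2·(-3)+1/2·(-3)+1/4·(-3)=-3.75; next y=-1/10·0+1/4·(-3.75)=-0.9375
n=1: y=-0.9375, sp=-3, e=sp−y=-2.0625; I=-5.0625, D=e−e_prev=0.9375; u=1/2·(-2.0625)+1/2·(-5.0625)+1/4·0.9375=-3.328125; next y=-1/10·(-0.9375)+1/4·(-3.328125)≈-0.738281
n=2: y≈-0.738281, sp=-3, e=sp−y≈-2.261719; I≈-7.324219, D=e−e_prev≈-0.199219; u=1/2·(-2.261719)+1/2·(-7.324219)+1/4·(-0.199219)≈-4.842773; next y=-1/10·(-0.738281)+1/4·(-4.842773)≈-1.136865
n=3: y≈-1.136865, sp=-3, e=sp−y≈-1.863135; I≈-9.187354, D=e−e_prev≈0.398584; u=1/2·(-1.863135)+1/2·(-9.187354)+1/4·0.398584≈-5.425598; next y=-1/10·(-1.136865)+1/4·(-5.425598)≈-1.242713
n=4: y≈-1.242713, sp=-3, e=sp−y≈-1.757287; I≈-10.944641, D=e−e_prev≈0.105848; u=1/2·(-1.757287)+1/2·(-10.944641)+1/4·0.105848≈-6.324502; next y=-1/10·(-1.242713)+1/4·(-6.324502)≈-1.456854
n=5: y≈-1.456854, sp=-3, e=sp−y≈-1.543146; I≈-12.487786, D=e−e_prev≈0.214141; u=1/2·(-1.543146)+1/2·(-12.487786)+1/4·0.214141≈-6.961931; next y=-1/10·(-1.456854)+1/4·(-6.961931)≈-1.594797
n=6: y≈-1.594797, sp=1, e=sp−y≈2.594797; I≈-9.892989, D=e−e_prev≈4.137943; u=1/2·2.594797+1/2·(-9.892989)+1/4·4.137943≈-2.614610; next y=-1/10·(-1.594797)+1/4·(-2.614610)≈-0.494173
n=7: y≈-0.494173, sp=5, e=sp−y≈5.494173; I≈-4.398816, D=e−e_prev≈2.899376; u=1/2·5.494173+1/2·(-4.398816)+1/4·2.899376≈1.272522; next y=-1/10·(-0.494173)+1/4·1.272522≈0.367548
n=8: y≈0.367548, sp=5, e=sp−y≈4.632452; I≈0.233636, D=e−e_prev≈-0.861721; u=1/2·4.632452+1/2·0.233636+1/4·(-0.861721)≈2.217614; next y=-1/10·0.367548+1/4·2.217614≈0.517649
n=9: y≈0.517649, sp=5, e=sp−y≈4.482351; I≈4.715987, D=e−e_prev≈-0.150101; u=1/2·4.482351+1/2·4.715987+1/4·(-0.150101)≈4.561644; next y=-1/10·0.517649+1/4·4.561644≈1.088646
n=10: y≈1.088646, sp=5, e=sp−y≈3.911354; I≈8.627341, D=e−e_prev≈-0.570997; u=1/2·3.911354+1/2·8.627341+1/4·(-0.570997)≈6.126598; next y=-1/10·1.088646+1/4·6.126598≈1.422785
n=11: y≈1.422785, sp=5, e=sp−y≈3.577215; I≈12.204556, D=e−e_prev≈-0.334139; u=1/2·3.577215+1/2·12.204556+1/4·(-0.334139)≈7.807351; next y=-1/10·1.422785+1/4·7.807351≈1.809559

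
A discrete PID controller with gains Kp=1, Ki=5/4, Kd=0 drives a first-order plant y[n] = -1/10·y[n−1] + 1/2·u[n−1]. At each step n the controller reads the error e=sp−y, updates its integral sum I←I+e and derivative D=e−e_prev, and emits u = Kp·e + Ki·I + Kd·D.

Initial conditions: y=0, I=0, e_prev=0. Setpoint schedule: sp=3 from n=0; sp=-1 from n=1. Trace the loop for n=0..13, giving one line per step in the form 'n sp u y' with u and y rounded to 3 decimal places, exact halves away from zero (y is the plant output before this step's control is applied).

(exact arithmetic carried between steps; '≈' marks a value shown rounded to 6 d.p. or computed from one; I and e_prev carry over from the previous line; the table rounds u and y to 3 d.p., halves away from zero)
n=0: y=0, sp=3, e=sp−y=3; I=3, D=e−e_prev=3; u=1·3+5/4·3+0·3=6.75; next y=-1/10·0+1/2·6.75=3.375
n=1: y=3.375, sp=-1, e=sp−y=-4.375; I=-1.375, D=e−e_prev=-7.375; u=1·(-4.375)+5/4·(-1.375)+0·(-7.375)=-6.09375; next y=-1/10·3.375+1/2·(-6.09375)=-3.384375
n=2: y=-3.384375, sp=-1, e=sp−y=2.384375; I=1.009375, D=e−e_prev=6.759375; u=1·2.384375+5/4·1.009375+0·6.759375≈3.646094; next y=-1/10·(-3.384375)+1/2·3.646094≈2.161484
n=3: y≈2.161484, sp=-1, e=sp−y≈-3.161484; I≈-2.152109, D=e−e_prev≈-5.545859; u=1·(-3.161484)+5/4·(-2.152109)+0·(-5.545859)≈-5.851621; next y=-1/10·2.161484+1/2·(-5.851621)≈-3.141959
n=4: y≈-3.141959, sp=-1, e=sp−y≈2.141959; I≈-0.010150, D=e−e_prev≈5.303443; u=1·2.141959+5/4·(-0.010150)+0·5.303443≈2.129271; next y=-1/10·(-3.141959)+1/2·2.129271≈1.378831
n=5: y≈1.378831, sp=-1, e=sp−y≈-2.378831; I≈-2.388982, D=e−e_prev≈-4.520790; u=1·(-2.378831)+5/4·(-2.388982)+0·(-4.520790)≈-5.365059; next y=-1/10·1.378831+1/2·(-5.365059)≈-2.820412
n=6: y≈-2.820412, sp=-1, e=sp−y≈1.820412; I≈-0.568569, D=e−e_prev≈4.199244; u=1·1.820412+5/4·(-0.568569)+0·4.199244≈1.109701; next y=-1/10·(-2.820412)+1/2·1.109701≈0.836892
n=7: y≈0.836892, sp=-1, e=sp−y≈-1.836892; I≈-2.405461, D=e−e_prev≈-3.657304; u=1·(-1.836892)+5/4·(-2.405461)+0·(-3.657304)≈-4.843718; next y=-1/10·0.836892+1/2·(-4.843718)≈-2.505548
n=8: y≈-2.505548, sp=-1, e=sp−y≈1.505548; I≈-0.899913, D=e−e_prev≈3.342440; u=1·1.505548+5/4·(-0.899913)+0·3.342440≈0.380657; next y=-1/10·(-2.505548)+1/2·0.380657≈0.440883
n=9: y≈0.440883, sp=-1, e=sp−y≈-1.440883; I≈-2.340796, D=e−e_prev≈-2.946431; u=1·(-1.440883)+5/4·(-2.340796)+0·(-2.946431)≈-4.366879; next y=-1/10·0.440883+1/2·(-4.366879)≈-2.227528
n=10: y≈-2.227528, sp=-1, e=sp−y≈1.227528; I≈-1.113269, D=e−e_prev≈2.668411; u=1·1.227528+5/4·(-1.113269)+0·2.668411≈-0.164058; next y=-1/10·(-2.227528)+1/2·(-0.164058)≈0.140724
n=11: y≈0.140724, sp=-1, e=sp−y≈-1.140724; I≈-2.253992, D=e−e_prev≈-2.368251; u=1·(-1.140724)+5/4·(-2.253992)+0·(-2.368251)≈-3.958214; next y=-1/10·0.140724+1/2·(-3.958214)≈-1.993179
n=12: y≈-1.993179, sp=-1, e=sp−y≈0.993179; I≈-1.260813, D=e−e_prev≈2.133903; u=1·0.993179+5/4·(-1.260813)+0·2.133903≈-0.582837; next y=-1/10·(-1.993179)+1/2·(-0.582837)≈-0.092100
n=13: y≈-0.092100, sp=-1, e=sp−y≈-0.907900; I≈-2.168712, D=e−e_prev≈-1.901079; u=1·(-0.907900)+5/4·(-2.168712)+0·(-1.901079)≈-3.618790; next y=-1/10·(-0.092100)+1/2·(-3.618790)≈-1.800185

0 3 6.750 0.000
1 -1 -6.094 3.375
2 -1 3.646 -3.384
3 -1 -5.852 2.161
4 -1 2.129 -3.142
5 -1 -5.365 1.379
6 -1 1.110 -2.820
7 -1 -4.844 0.837
8 -1 0.381 -2.506
9 -1 -4.367 0.441
10 -1 -0.164 -2.228
11 -1 -3.958 0.141
12 -1 -0.583 -1.993
13 -1 -3.619 -0.092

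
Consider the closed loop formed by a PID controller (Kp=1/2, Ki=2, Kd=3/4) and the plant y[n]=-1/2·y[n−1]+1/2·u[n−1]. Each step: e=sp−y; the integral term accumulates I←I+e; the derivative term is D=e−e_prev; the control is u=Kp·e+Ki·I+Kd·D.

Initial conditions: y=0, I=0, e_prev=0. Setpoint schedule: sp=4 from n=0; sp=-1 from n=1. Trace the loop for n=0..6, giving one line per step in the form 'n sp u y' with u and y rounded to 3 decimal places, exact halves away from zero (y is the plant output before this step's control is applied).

0 4 13.000 0.000
1 -1 -19.375 6.500
2 -1 37.422 -12.938
3 -1 -77.162 25.180
4 -1 147.206 -51.171
5 -1 -298.383 99.188
6 -1 582.425 -198.786

(exact arithmetic carried between steps; '≈' marks a value shown rounded to 6 d.p. or computed from one; I and e_prev carry over from the previous line; the table rounds u and y to 3 d.p., halves away from zero)
n=0: y=0, sp=4, e=sp−y=4; I=4, D=e−e_prev=4; u=1/2·4+2·4+3/4·4=13; next y=-1/2·0+1/2·13=6.5
n=1: y=6.5, sp=-1, e=sp−y=-7.5; I=-3.5, D=e−e_prev=-11.5; u=1/2·(-7.5)+2·(-3.5)+3/4·(-11.5)=-19.375; next y=-1/2·6.5+1/2·(-19.375)=-12.9375
n=2: y=-12.9375, sp=-1, e=sp−y=11.9375; I=8.4375, D=e−e_prev=19.4375; u=1/2·11.9375+2·8.4375+3/4·19.4375=37.421875; next y=-1/2·(-12.9375)+1/2·37.421875≈25.179688
n=3: y≈25.179688, sp=-1, e=sp−y≈-26.179688; I≈-17.742188, D=e−e_prev≈-38.117188; u=1/2·(-26.179688)+2·(-17.742188)+3/4·(-38.117188)≈-77.162109; next y=-1/2·25.179688+1/2·(-77.162109)≈-51.170898
n=4: y≈-51.170898, sp=-1, e=sp−y≈50.170898; I≈32.428711, D=e−e_prev≈76.350586; u=1/2·50.170898+2·32.428711+3/4·76.350586≈147.205811; next y=-1/2·(-51.170898)+1/2·147.205811≈99.188354
n=5: y≈99.188354, sp=-1, e=sp−y≈-100.188354; I≈-67.759644, D=e−e_prev≈-150.359253; u=1/2·(-100.188354)+2·(-67.759644)+3/4·(-150.359253)≈-298.382904; next y=-1/2·99.188354+1/2·(-298.382904)≈-198.785629
n=6: y≈-198.785629, sp=-1, e=sp−y≈197.785629; I≈130.025986, D=e−e_prev≈297.973984; u=1/2·197.785629+2·130.025986+3/4·297.973984≈582.425274; next y=-1/2·(-198.785629)+1/2·582.425274≈390.605452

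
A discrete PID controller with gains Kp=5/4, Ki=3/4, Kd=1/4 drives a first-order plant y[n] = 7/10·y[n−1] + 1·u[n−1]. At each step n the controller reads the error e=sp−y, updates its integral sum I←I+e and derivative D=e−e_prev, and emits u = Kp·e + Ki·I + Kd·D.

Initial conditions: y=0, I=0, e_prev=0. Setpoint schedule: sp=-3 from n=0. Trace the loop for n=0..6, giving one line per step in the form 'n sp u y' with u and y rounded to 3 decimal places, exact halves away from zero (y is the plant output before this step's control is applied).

0 -3 -6.750 0.000
1 -3 6.938 -6.750
2 -3 -12.103 2.213
3 -3 14.954 -10.554
4 -3 -23.342 7.566
5 -3 30.890 -18.046
6 -3 -45.912 18.258

(exact arithmetic carried between steps; '≈' marks a value shown rounded to 6 d.p. or computed from one; I and e_prev carry over from the previous line; the table rounds u and y to 3 d.p., halves away from zero)
n=0: y=0, sp=-3, e=sp−y=-3; I=-3, D=e−e_prev=-3; u=5/4·(-3)+3/4·(-3)+1/4·(-3)=-6.75; next y=7/10·0+1·(-6.75)=-6.75
n=1: y=-6.75, sp=-3, e=sp−y=3.75; I=0.75, D=e−e_prev=6.75; u=5/4·3.75+3/4·0.75+1/4·6.75=6.9375; next y=7/10·(-6.75)+1·6.9375=2.2125
n=2: y=2.2125, sp=-3, e=sp−y=-5.2125; I=-4.4625, D=e−e_prev=-8.9625; u=5/4·(-5.2125)+3/4·(-4.4625)+1/4·(-8.9625)=-12.103125; next y=7/10·2.2125+1·(-12.103125)=-10.554375
n=3: y=-10.554375, sp=-3, e=sp−y=7.554375; I=3.091875, D=e−e_prev=12.766875; u=5/4·7.554375+3/4·3.091875+1/4·12.766875≈14.953594; next y=7/10·(-10.554375)+1·14.953594≈7.565531
n=4: y≈7.565531, sp=-3, e=sp−y≈-10.565531; I≈-7.473656, D=e−e_prev≈-18.119906; u=5/4·(-10.565531)+3/4·(-7.473656)+1/4·(-18.119906)≈-23.342133; next y=7/10·7.565531+1·(-23.342133)≈-18.046261
n=5: y≈-18.046261, sp=-3, e=sp−y≈15.046261; I≈7.572605, D=e−e_prev≈25.611792; u=5/4·15.046261+3/4·7.572605+1/4·25.611792≈30.890228; next y=7/10·(-18.046261)+1·30.890228≈18.257845
n=6: y≈18.257845, sp=-3, e=sp−y≈-21.257845; I≈-13.685240, D=e−e_prev≈-36.304106; u=5/4·(-21.257845)+3/4·(-13.685240)+1/4·(-36.304106)≈-45.912263; next y=7/10·18.257845+1·(-45.912263)≈-33.131772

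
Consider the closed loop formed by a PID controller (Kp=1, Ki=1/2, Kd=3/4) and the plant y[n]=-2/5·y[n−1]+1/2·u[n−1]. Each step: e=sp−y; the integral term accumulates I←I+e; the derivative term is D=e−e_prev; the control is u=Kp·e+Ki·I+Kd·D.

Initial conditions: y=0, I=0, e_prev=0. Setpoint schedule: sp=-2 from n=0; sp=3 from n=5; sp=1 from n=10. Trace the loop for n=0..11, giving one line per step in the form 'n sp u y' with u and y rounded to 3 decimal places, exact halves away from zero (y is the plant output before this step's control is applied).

0 -2 -4.500 0.000
1 -2 1.063 -2.250
2 -2 -8.783 1.431
3 -2 6.652 -4.964
4 -2 -19.782 5.311
5 3 34.504 -12.016
6 3 -51.400 22.058
7 3 91.935 -34.523
8 3 -143.915 59.777
9 3 248.623 -95.868
10 1 -404.862 162.659
11 1 677.549 -267.495

(exact arithmetic carried between steps; '≈' marks a value shown rounded to 6 d.p. or computed from one; I and e_prev carry over from the previous line; the table rounds u and y to 3 d.p., halves away from zero)
n=0: y=0, sp=-2, e=sp−y=-2; I=-2, D=e−e_prev=-2; u=1·(-2)+1/2·(-2)+3/4·(-2)=-4.5; next y=-2/5·0+1/2·(-4.5)=-2.25
n=1: y=-2.25, sp=-2, e=sp−y=0.25; I=-1.75, D=e−e_prev=2.25; u=1·0.25+1/2·(-1.75)+3/4·2.25=1.0625; next y=-2/5·(-2.25)+1/2·1.0625=1.43125
n=2: y=1.43125, sp=-2, e=sp−y=-3.43125; I=-5.18125, D=e−e_prev=-3.68125; u=1·(-3.43125)+1/2·(-5.18125)+3/4·(-3.68125)≈-8.782813; next y=-2/5·1.43125+1/2·(-8.782813)≈-4.963906
n=3: y≈-4.963906, sp=-2, e=sp−y≈2.963906; I≈-2.217344, D=e−e_prev≈6.395156; u=1·2.963906+1/2·(-2.217344)+3/4·6.395156≈6.651602; next y=-2/5·(-4.963906)+1/2·6.651602≈5.311363
n=4: y≈5.311363, sp=-2, e=sp−y≈-7.311363; I≈-9.528707, D=e−e_prev≈-10.275270; u=1·(-7.311363)+1/2·(-9.528707)+3/4·(-10.275270)≈-19.782169; next y=-2/5·5.311363+1/2·(-19.782169)≈-12.015630
n=5: y≈-12.015630, sp=3, e=sp−y≈15.015630; I≈5.486923, D=e−e_prev≈22.326993; u=1·15.015630+1/2·5.486923+3/4·22.326993≈34.504336; next y=-2/5·(-12.015630)+1/2·34.504336≈22.058420
n=6: y≈22.058420, sp=3, e=sp−y≈-19.058420; I≈-13.571497, D=e−e_prev≈-34.074050; u=1·(-19.058420)+1/2·(-13.571497)+3/4·(-34.074050)≈-51.399706; next y=-2/5·22.058420+1/2·(-51.399706)≈-34.523221
n=7: y≈-34.523221, sp=3, e=sp−y≈37.523221; I≈23.951724, D=e−e_prev≈56.581641; u=1·37.523221+1/2·23.951724+3/4·56.581641≈91.935313; next y=-2/5·(-34.523221)+1/2·91.935313≈59.776945
n=8: y≈59.776945, sp=3, e=sp−y≈-56.776945; I≈-32.825221, D=e−e_prev≈-94.300166; u=1·(-56.776945)+1/2·(-32.825221)+3/4·(-94.300166)≈-143.914680; next y=-2/5·59.776945+1/2·(-143.914680)≈-95.868118
n=9: y≈-95.868118, sp=3, e=sp−y≈98.868118; I≈66.042897, D=e−e_prev≈155.645063; u=1·98.868118+1/2·66.042897+3/4·155.645063≈248.623363; next y=-2/5·(-95.868118)+1/2·248.623363≈162.658929
n=10: y≈162.658929, sp=1, e=sp−y≈-161.658929; I≈-95.616032, D=e−e_prev≈-260.527047; u=1·(-161.658929)+1/2·(-95.616032)+3/4·(-260.527047)≈-404.862230; next y=-2/5·162.658929+1/2·(-404.862230)≈-267.494687
n=11: y≈-267.494687, sp=1, e=sp−y≈268.494687; I≈172.878654, D=e−e_prev≈430.153615; u=1·268.494687+1/2·172.878654+3/4·430.153615≈677.549225; next y=-2/5·(-267.494687)+1/2·677.549225≈445.772487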